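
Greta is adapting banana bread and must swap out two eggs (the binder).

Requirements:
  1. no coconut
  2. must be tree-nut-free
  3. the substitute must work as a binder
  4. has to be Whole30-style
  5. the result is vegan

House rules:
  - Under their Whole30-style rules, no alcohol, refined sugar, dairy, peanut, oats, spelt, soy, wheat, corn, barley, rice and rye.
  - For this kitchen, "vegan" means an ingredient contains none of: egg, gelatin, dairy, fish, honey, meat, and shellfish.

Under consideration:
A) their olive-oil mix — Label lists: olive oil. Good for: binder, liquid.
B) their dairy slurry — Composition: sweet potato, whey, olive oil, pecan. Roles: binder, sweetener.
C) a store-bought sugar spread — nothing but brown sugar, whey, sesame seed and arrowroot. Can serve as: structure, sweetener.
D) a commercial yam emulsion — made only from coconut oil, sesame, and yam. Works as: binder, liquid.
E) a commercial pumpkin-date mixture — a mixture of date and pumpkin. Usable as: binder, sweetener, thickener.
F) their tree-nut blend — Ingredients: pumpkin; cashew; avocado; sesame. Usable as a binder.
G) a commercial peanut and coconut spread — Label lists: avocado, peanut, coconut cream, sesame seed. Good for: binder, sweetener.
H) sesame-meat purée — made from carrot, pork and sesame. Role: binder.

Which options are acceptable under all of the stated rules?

A: nothing on the exclusion list — keep
B: has whey, so not Whole30-style; has whey, so not vegan (and 1 more) — no
C: not usable as a binder; has whey, so not Whole30-style (and 1 more) — reject
D: has coconut oil, so not coconut-free — reject
E: only pumpkin and date; none excluded — OK
F: has cashew, so not tree-nut-free — no
G: has peanut, so not Whole30-style; has coconut cream, so not coconut-free — no
H: has pork, so not vegan — reject

A, E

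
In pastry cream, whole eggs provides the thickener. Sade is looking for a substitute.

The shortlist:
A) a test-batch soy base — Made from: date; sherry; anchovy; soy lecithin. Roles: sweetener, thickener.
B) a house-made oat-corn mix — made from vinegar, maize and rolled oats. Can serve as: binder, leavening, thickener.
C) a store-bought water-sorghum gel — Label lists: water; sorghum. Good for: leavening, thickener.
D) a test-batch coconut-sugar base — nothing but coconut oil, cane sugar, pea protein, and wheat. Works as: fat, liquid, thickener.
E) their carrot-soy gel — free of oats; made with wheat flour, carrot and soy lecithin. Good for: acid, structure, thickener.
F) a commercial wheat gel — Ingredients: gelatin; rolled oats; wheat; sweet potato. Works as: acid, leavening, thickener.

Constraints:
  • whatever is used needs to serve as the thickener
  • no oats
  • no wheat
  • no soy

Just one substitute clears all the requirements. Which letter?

C

A: has soy lecithin, so not soy-free — reject
B: has rolled oats, so not oat-free — out
C: every rule checks out — keep
D: has wheat, so not wheat-free — no
E: has soy lecithin, so not soy-free; has wheat flour, so not wheat-free — no
F: has rolled oats, so not oat-free; has wheat, so not wheat-free — no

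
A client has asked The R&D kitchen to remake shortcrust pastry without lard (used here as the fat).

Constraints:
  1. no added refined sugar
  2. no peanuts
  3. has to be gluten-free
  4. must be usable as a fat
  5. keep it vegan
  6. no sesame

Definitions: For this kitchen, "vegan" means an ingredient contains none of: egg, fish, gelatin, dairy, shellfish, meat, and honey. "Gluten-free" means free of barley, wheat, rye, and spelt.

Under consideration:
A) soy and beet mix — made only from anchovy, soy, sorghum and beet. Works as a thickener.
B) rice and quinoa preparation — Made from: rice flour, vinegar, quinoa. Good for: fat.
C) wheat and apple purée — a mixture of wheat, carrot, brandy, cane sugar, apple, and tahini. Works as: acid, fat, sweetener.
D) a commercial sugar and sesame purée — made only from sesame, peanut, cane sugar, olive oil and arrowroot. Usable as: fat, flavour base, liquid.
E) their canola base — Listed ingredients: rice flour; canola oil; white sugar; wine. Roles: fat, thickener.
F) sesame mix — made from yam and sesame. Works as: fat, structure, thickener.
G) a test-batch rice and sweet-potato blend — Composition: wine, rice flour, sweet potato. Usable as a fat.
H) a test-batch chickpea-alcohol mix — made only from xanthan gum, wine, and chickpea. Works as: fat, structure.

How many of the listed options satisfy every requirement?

3

A: not usable as a fat; has anchovy, so not vegan — no
B: only rice flour, vinegar, and quinoa; none excluded — OK
C: has wheat, so not gluten-free; has cane sugar, so not no-added-sugar (and 1 more) — no
D: has peanut, so not peanut-free; has cane sugar, so not no-added-sugar (and 1 more) — reject
E: has white sugar, so not no-added-sugar — out
F: has sesame, so not sesame-free — out
G: nothing on the exclusion list — OK
H: only wine, xanthan gum and chickpea; none excluded — keep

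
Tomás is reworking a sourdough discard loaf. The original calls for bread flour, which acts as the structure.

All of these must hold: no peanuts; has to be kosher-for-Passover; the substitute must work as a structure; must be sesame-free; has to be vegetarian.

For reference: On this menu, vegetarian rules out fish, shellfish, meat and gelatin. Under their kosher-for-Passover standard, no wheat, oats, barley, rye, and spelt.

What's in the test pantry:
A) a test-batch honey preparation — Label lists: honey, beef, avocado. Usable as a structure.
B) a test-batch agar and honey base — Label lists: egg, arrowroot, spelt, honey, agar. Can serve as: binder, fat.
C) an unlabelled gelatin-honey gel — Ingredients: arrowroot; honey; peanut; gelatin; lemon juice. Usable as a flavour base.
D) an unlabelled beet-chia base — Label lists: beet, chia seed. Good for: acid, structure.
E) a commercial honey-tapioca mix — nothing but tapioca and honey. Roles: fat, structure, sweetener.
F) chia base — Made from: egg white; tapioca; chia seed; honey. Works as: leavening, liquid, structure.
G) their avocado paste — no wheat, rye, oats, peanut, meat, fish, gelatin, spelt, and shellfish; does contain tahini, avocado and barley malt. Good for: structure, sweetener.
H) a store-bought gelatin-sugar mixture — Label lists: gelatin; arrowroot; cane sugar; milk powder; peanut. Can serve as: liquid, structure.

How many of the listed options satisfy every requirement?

3

A: has beef, so not vegetarian — out
B: not usable as a structure; has spelt, so not kosher-for-Passover — no
C: not usable as a structure; has gelatin, so not vegetarian (and 1 more) — reject
D: works as a structure, kosher-for-Passover, no peanut — valid
E: all constraints satisfied — valid
F: kosher-for-Passover, no peanut — OK
G: has barley malt, so not kosher-for-Passover; has tahini, so not sesame-free — no
H: has gelatin, so not vegetarian; has peanut, so not peanut-free — out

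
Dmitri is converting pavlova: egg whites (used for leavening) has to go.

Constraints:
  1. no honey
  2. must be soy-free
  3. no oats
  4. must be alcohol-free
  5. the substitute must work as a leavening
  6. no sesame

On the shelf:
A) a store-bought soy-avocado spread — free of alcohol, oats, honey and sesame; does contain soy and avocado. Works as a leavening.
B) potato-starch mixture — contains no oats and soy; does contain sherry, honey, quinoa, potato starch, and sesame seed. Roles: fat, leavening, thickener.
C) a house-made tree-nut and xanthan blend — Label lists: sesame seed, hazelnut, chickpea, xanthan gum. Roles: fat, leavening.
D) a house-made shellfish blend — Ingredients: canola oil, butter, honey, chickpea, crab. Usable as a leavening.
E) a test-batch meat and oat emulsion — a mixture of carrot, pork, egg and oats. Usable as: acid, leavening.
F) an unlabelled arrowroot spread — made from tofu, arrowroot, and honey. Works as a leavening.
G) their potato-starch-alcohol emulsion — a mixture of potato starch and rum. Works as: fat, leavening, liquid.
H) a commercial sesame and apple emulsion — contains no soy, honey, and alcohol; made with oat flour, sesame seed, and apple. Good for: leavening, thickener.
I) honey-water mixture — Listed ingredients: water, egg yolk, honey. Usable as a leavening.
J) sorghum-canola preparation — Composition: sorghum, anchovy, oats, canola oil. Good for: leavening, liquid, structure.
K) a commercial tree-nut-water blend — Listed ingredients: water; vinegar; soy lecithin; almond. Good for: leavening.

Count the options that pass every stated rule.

A: has soy, so not soy-free — no
B: has sherry, so not alcohol-free; has sesame seed, so not sesame-free (and 1 more) — no
C: has sesame seed, so not sesame-free — out
D: has honey, so not honey-free — reject
E: has oats, so not oat-free — reject
F: has tofu, so not soy-free; has honey, so not honey-free — no
G: has rum, so not alcohol-free — reject
H: has sesame seed, so not sesame-free; has oat flour, so not oat-free — out
I: has honey, so not honey-free — reject
J: has oats, so not oat-free — reject
K: has soy lecithin, so not soy-free — no

0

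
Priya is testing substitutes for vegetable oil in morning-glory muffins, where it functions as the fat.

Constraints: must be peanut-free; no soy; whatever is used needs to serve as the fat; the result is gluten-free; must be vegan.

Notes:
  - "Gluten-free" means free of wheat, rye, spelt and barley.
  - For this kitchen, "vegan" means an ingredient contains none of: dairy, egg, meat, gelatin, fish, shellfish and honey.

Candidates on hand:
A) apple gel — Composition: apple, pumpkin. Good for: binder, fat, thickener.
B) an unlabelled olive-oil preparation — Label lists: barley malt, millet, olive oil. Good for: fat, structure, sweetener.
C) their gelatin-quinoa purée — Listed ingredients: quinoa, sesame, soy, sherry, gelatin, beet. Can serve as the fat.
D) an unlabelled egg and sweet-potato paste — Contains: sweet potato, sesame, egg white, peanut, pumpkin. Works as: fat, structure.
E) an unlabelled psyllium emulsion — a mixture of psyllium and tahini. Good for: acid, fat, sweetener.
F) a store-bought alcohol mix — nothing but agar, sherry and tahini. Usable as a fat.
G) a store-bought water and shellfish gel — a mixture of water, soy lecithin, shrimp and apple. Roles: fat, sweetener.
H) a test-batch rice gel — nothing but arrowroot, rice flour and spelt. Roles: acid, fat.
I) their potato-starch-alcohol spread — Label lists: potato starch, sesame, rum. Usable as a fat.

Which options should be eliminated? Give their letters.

B, C, D, G, H

A: all constraints satisfied — keep
B: has barley malt, so not gluten-free — reject
C: has gelatin, so not vegan; has soy, so not soy-free — reject
D: has egg white, so not vegan; has peanut, so not peanut-free — out
E: only tahini and psyllium; none excluded — valid
F: vegan, gluten-free — keep
G: has shrimp, so not vegan; has soy lecithin, so not soy-free — reject
H: has spelt, so not gluten-free — out
I: every rule checks out — OK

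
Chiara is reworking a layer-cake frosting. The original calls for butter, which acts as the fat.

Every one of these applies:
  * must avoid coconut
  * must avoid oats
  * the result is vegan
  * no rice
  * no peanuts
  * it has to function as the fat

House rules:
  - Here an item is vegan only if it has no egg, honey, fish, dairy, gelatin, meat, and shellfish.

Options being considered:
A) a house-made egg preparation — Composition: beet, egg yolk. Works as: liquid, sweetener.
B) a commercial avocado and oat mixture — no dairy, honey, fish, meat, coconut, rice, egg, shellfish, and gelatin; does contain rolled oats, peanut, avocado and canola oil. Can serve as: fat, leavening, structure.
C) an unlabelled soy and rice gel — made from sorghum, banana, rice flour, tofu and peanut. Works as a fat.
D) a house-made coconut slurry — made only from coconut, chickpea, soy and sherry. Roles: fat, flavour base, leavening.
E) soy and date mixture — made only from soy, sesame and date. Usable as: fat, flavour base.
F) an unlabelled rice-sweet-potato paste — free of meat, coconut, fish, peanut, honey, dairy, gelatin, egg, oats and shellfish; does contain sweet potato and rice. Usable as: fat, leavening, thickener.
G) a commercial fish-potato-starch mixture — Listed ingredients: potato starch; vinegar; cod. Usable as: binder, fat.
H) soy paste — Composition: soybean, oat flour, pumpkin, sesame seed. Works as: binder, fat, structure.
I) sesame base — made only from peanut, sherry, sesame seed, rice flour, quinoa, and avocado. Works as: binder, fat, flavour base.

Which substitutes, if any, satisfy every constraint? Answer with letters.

E

A: not usable as a fat; has egg yolk, so not vegan — reject
B: has rolled oats, so not oat-free; has peanut, so not peanut-free — reject
C: has peanut, so not peanut-free; has rice flour, so not rice-free — out
D: has coconut, so not coconut-free — reject
E: no coconut, vegan — OK
F: has rice, so not rice-free — out
G: has cod, so not vegan — reject
H: has oat flour, so not oat-free — no
I: has peanut, so not peanut-free; has rice flour, so not rice-free — out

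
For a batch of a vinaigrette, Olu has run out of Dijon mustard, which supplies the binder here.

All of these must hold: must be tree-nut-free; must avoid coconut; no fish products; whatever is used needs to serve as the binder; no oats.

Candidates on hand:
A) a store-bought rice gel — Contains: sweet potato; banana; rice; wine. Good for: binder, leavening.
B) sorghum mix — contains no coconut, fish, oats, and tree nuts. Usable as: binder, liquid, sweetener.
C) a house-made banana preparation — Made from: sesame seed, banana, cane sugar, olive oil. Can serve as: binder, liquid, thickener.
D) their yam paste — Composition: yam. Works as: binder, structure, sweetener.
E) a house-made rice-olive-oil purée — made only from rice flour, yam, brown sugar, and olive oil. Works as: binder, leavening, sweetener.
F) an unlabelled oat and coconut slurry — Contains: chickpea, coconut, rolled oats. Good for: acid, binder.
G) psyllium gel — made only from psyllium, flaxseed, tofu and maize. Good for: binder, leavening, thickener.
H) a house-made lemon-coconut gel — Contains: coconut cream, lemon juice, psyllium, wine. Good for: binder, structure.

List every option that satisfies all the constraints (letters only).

A, B, C, D, E, G

A: nothing on the exclusion list — valid
B: nothing on the exclusion list — keep
C: no oats, no coconut — OK
D: only yam; none excluded — OK
E: no oats, no coconut — keep
F: has rolled oats, so not oat-free; has coconut, so not coconut-free — no
G: maize and tofu etc. — none of it excluded — keep
H: has coconut cream, so not coconut-free — no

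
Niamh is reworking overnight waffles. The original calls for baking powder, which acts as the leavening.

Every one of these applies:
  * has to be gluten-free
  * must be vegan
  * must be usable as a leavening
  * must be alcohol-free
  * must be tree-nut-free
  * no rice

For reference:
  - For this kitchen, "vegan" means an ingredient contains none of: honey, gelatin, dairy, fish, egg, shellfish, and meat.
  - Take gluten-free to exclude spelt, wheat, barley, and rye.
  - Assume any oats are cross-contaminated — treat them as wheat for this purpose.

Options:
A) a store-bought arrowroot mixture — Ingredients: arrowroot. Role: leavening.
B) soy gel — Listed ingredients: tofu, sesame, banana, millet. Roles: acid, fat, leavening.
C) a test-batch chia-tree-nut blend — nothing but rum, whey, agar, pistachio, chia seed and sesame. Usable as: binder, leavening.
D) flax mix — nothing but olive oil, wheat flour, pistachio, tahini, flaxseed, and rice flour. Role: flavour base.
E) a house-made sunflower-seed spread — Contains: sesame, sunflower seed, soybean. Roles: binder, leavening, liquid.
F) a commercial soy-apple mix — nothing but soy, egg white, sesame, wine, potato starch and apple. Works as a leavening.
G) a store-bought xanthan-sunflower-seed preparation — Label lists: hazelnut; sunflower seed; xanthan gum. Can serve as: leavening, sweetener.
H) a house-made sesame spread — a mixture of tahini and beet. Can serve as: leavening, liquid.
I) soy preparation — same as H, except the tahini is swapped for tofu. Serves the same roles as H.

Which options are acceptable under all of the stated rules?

A: only arrowroot; none excluded — keep
B: sesame and tofu etc. — none of it excluded — valid
C: has whey, so not vegan; has rum, so not alcohol-free (and 1 more) — reject
D: not usable as a leavening; has wheat flour, so not gluten-free (and 2 more) — no
E: only sesame, soybean, and sunflower seed; none excluded — OK
F: has egg white, so not vegan; has wine, so not alcohol-free — no
G: has hazelnut, so not tree-nut-free — out
H: only tahini and beet; none excluded — valid
I: only tofu and beet; none excluded — keep

A, B, E, H, I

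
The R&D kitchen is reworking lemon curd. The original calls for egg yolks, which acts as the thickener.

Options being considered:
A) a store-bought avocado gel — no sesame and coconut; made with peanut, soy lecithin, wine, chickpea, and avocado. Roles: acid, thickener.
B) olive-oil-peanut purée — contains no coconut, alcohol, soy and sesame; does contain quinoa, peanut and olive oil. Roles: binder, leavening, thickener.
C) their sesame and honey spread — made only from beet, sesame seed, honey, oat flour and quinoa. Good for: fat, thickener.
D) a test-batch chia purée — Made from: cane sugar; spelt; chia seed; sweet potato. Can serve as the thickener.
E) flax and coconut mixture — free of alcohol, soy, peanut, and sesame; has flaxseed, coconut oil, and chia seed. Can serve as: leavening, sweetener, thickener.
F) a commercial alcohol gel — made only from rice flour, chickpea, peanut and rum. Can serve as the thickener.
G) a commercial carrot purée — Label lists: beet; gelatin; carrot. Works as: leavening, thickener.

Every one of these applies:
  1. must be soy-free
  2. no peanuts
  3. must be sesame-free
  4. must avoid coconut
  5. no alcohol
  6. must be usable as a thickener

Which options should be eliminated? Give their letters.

A, B, C, E, F

A: has soy lecithin, so not soy-free; has peanut, so not peanut-free (and 1 more) — out
B: has peanut, so not peanut-free — no
C: has sesame seed, so not sesame-free — no
D: every rule checks out — valid
E: has coconut oil, so not coconut-free — out
F: has peanut, so not peanut-free; has rum, so not alcohol-free — no
G: all constraints satisfied — keep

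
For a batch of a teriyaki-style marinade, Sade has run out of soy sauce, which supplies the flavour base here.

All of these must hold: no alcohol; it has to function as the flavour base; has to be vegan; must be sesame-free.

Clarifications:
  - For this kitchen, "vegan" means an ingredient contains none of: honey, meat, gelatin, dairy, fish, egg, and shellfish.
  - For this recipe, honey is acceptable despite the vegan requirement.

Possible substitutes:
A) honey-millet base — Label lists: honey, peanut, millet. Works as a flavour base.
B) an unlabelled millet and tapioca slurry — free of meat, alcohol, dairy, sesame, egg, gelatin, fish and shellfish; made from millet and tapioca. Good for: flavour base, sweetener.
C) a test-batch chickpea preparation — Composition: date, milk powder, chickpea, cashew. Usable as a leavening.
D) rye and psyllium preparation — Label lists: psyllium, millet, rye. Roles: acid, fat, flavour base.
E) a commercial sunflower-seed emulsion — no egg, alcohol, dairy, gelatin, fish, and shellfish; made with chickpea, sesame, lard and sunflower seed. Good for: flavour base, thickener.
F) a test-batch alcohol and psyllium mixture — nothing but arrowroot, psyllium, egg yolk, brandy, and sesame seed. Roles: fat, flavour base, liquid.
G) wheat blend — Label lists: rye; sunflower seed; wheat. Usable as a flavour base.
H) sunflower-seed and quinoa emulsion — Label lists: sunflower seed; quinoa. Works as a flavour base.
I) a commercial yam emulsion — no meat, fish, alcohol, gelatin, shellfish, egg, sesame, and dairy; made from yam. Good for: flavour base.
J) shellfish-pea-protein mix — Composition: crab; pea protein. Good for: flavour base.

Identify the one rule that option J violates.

usable as a flavour base: satisfied
vegan: has crab — fails
sesame-free: satisfied
alcohol-free: satisfied

vegan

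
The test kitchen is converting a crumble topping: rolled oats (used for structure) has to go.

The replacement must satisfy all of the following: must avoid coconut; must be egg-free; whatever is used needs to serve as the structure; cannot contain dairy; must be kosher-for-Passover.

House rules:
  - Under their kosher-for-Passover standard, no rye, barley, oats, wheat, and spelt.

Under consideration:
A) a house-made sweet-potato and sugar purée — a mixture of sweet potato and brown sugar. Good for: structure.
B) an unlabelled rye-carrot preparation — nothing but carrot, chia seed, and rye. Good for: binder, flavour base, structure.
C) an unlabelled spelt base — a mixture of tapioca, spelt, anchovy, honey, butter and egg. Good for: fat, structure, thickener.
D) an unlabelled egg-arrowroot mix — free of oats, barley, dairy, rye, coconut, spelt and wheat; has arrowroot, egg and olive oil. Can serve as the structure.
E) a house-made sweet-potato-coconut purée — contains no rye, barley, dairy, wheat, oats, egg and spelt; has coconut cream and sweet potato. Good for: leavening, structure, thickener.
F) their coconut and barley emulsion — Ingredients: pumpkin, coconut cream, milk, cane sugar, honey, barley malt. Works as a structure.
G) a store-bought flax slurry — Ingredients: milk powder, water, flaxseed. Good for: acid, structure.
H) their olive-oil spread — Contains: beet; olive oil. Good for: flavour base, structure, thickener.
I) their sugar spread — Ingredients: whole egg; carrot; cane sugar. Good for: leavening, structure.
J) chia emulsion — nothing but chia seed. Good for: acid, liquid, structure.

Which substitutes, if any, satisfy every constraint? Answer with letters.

A: all constraints satisfied — keep
B: has rye, so not kosher-for-Passover — reject
C: has spelt, so not kosher-for-Passover; has butter, so not dairy-free (and 1 more) — reject
D: has egg, so not egg-free — no
E: has coconut cream, so not coconut-free — reject
F: has barley malt, so not kosher-for-Passover; has milk, so not dairy-free (and 1 more) — reject
G: has milk powder, so not dairy-free — out
H: only olive oil and beet; none excluded — keep
I: has whole egg, so not egg-free — no
J: every rule checks out — OK

A, H, J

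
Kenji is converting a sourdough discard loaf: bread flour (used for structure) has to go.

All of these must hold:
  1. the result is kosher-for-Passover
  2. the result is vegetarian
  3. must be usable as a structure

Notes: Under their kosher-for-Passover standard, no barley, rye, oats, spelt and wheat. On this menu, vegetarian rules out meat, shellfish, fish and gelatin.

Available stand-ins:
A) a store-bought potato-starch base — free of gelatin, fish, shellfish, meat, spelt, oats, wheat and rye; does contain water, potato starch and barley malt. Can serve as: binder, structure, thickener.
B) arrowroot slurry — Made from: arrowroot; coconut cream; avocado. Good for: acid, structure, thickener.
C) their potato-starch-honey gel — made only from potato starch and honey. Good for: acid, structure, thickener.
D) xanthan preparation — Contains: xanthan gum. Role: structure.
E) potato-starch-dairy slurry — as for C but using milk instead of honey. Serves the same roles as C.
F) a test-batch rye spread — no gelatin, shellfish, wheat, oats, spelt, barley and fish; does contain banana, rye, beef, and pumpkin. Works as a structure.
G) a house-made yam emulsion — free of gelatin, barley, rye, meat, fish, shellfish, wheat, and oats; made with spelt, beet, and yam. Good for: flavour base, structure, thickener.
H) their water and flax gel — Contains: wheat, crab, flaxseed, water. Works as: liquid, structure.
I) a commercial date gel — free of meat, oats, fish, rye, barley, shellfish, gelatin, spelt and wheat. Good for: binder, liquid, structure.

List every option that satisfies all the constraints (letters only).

B, C, D, E, I

A: has barley malt, so not kosher-for-Passover — no
B: every rule checks out — OK
C: all constraints satisfied — valid
D: only xanthan gum; none excluded — OK
E: only milk and potato starch; none excluded — keep
F: has rye, so not kosher-for-Passover; has beef, so not vegetarian — no
G: has spelt, so not kosher-for-Passover — reject
H: has wheat, so not kosher-for-Passover; has crab, so not vegetarian — no
I: every rule checks out — keep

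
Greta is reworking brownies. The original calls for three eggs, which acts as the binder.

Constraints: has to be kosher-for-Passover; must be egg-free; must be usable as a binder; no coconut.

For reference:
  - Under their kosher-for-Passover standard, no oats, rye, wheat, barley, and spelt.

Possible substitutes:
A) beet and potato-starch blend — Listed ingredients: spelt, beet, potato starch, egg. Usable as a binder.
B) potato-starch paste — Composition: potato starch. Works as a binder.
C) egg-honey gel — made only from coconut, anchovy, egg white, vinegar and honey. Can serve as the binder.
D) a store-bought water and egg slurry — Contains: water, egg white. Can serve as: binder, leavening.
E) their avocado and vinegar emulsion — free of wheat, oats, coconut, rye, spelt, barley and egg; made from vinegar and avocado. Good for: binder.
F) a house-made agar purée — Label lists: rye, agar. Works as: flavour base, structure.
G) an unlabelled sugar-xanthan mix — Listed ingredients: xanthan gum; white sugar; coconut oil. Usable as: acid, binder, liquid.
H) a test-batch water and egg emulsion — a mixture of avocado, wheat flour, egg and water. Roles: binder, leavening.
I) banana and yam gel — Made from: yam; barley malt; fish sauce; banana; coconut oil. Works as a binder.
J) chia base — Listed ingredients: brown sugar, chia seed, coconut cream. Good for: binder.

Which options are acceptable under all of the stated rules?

B, E

A: has spelt, so not kosher-for-Passover; has egg, so not egg-free — no
B: kosher-for-Passover, no egg — keep
C: has coconut, so not coconut-free; has egg white, so not egg-free — out
D: has egg white, so not egg-free — out
E: works as a binder, no egg, no coconut — OK
F: not usable as a binder; has rye, so not kosher-for-Passover — no
G: has coconut oil, so not coconut-free — no
H: has wheat flour, so not kosher-for-Passover; has egg, so not egg-free — reject
I: has barley malt, so not kosher-for-Passover; has coconut oil, so not coconut-free — out
J: has coconut cream, so not coconut-free — reject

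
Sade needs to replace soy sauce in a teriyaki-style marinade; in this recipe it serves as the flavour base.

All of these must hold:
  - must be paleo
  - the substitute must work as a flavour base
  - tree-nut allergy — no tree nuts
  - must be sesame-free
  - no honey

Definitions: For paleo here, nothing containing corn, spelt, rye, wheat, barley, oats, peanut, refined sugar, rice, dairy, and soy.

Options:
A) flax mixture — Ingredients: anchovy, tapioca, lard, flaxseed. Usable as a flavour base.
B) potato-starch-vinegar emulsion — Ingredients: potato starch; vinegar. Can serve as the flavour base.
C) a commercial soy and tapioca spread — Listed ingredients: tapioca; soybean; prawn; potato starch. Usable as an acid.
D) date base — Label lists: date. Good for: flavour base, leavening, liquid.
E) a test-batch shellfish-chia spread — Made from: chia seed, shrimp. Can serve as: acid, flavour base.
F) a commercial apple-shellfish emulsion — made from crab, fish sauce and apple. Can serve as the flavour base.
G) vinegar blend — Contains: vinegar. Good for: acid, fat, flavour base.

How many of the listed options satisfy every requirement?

A: every rule checks out — keep
B: only vinegar and potato starch; none excluded — valid
C: not usable as a flavour base; has soybean, so not paleo — reject
D: all constraints satisfied — keep
E: every rule checks out — keep
F: works as a flavour base, no honey, paleo — keep
G: all constraints satisfied — keep

6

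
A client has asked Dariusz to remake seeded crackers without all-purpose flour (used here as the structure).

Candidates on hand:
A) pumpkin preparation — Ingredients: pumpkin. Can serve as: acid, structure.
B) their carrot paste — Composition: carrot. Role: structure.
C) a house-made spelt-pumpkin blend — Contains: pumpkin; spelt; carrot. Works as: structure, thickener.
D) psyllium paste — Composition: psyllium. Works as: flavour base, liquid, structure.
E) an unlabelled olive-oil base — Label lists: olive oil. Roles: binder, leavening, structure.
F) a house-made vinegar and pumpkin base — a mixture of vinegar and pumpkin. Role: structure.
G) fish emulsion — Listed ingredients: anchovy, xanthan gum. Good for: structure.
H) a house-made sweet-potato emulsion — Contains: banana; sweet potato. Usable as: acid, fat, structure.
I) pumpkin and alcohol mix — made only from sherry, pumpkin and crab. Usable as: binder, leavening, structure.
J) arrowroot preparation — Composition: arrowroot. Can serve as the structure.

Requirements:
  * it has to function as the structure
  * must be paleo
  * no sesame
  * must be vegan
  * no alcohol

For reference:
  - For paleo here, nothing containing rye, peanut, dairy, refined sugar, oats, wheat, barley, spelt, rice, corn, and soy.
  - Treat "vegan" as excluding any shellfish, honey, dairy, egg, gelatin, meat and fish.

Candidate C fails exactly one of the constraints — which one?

usable as a structure: satisfied
paleo: has spelt — fails
vegan: satisfied
alcohol-free: satisfied
sesame-free: satisfied

paleo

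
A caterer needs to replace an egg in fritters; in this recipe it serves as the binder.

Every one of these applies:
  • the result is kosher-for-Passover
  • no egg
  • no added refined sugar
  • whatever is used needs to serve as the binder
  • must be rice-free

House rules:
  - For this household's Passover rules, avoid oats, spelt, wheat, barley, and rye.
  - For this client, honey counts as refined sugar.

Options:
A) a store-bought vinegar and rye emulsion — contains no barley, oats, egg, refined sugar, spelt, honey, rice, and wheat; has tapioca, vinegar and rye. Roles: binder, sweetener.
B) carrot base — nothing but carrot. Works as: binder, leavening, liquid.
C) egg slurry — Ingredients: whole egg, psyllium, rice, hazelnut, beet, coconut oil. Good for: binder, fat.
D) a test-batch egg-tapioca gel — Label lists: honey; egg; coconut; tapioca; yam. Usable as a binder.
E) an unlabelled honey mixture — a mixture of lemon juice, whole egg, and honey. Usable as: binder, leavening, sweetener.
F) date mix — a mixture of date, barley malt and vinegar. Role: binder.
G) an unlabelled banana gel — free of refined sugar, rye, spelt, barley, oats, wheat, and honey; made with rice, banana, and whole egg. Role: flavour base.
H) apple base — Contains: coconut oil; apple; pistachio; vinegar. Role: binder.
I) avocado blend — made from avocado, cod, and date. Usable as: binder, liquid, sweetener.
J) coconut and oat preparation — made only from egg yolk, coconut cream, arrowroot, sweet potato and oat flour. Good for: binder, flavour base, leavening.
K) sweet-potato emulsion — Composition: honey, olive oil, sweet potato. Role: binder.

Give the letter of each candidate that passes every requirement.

A: has rye, so not kosher-for-Passover — reject
B: all constraints satisfied — valid
C: has rice, so not rice-free; has whole egg, so not egg-free — no
D: has egg, so not egg-free; has honey, so not no-added-sugar — no
E: has whole egg, so not egg-free; has honey, so not no-added-sugar — no
F: has barley malt, so not kosher-for-Passover — out
G: not usable as a binder; has rice, so not rice-free (and 1 more) — no
H: coconut oil and pistachio etc. — none of it excluded — valid
I: all constraints satisfied — valid
J: has oat flour, so not kosher-for-Passover; has egg yolk, so not egg-free — out
K: has honey, so not no-added-sugar — no

B, H, I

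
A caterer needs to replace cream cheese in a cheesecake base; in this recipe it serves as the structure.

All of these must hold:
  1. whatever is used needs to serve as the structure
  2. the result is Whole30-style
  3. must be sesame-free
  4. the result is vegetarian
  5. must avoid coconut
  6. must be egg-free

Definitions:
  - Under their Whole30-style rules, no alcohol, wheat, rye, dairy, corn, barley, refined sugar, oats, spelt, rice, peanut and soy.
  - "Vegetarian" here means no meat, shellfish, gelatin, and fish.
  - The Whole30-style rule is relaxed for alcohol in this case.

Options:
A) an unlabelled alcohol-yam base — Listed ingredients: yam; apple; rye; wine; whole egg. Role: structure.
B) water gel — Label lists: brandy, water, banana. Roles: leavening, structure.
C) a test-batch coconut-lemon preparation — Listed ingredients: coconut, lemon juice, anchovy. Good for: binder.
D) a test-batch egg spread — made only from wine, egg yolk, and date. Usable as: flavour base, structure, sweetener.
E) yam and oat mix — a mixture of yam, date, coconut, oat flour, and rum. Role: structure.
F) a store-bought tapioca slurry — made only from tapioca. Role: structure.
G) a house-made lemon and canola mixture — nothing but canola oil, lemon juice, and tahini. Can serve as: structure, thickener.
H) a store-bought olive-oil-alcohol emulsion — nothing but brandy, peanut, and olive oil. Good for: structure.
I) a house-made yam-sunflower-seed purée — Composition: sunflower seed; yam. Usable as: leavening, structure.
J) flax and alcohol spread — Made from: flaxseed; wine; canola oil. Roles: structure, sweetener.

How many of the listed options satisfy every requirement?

A: has rye, so not Whole30-style; has whole egg, so not egg-free — out
B: alcohol is permitted under the Whole30-style carve-out; nothing else excluded — OK
C: not usable as a structure; has anchovy, so not vegetarian (and 1 more) — no
D: has egg yolk, so not egg-free — reject
E: has oat flour, so not Whole30-style; has coconut, so not coconut-free — out
F: only tapioca; none excluded — OK
G: has tahini, so not sesame-free — reject
H: has peanut, so not Whole30-style — no
I: nothing on the exclusion list — keep
J: alcohol is permitted under the Whole30-style carve-out; nothing else excluded — keep

4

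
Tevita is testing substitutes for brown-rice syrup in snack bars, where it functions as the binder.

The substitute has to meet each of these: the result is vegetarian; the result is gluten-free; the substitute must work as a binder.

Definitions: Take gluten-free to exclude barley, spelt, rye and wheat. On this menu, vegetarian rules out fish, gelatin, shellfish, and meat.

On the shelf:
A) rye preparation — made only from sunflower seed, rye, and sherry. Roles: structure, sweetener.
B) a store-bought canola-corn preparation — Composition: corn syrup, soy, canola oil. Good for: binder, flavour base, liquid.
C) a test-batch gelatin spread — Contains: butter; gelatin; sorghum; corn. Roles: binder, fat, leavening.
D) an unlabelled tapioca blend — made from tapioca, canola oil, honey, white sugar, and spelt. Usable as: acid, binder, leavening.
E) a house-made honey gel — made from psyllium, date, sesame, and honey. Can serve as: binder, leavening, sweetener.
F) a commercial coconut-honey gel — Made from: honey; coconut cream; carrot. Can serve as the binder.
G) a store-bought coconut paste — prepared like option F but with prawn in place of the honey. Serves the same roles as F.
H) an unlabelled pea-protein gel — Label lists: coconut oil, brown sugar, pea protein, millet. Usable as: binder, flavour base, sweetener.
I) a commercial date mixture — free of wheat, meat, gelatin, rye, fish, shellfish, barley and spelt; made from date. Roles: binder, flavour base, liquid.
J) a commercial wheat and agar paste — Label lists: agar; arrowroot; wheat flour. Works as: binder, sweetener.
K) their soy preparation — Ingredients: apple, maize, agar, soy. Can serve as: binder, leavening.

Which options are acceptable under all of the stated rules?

A: not usable as a binder; has rye, so not gluten-free — reject
B: every rule checks out — valid
C: has gelatin, so not vegetarian — no
D: has spelt, so not gluten-free — out
E: honey and sesame etc. — none of it excluded — OK
F: only coconut cream, honey and carrot; none excluded — valid
G: has prawn, so not vegetarian — out
H: coconut oil and brown sugar etc. — none of it excluded — keep
I: works as a binder, gluten-free, vegetarian — OK
J: has wheat flour, so not gluten-free — no
K: all constraints satisfied — valid

B, E, F, H, I, K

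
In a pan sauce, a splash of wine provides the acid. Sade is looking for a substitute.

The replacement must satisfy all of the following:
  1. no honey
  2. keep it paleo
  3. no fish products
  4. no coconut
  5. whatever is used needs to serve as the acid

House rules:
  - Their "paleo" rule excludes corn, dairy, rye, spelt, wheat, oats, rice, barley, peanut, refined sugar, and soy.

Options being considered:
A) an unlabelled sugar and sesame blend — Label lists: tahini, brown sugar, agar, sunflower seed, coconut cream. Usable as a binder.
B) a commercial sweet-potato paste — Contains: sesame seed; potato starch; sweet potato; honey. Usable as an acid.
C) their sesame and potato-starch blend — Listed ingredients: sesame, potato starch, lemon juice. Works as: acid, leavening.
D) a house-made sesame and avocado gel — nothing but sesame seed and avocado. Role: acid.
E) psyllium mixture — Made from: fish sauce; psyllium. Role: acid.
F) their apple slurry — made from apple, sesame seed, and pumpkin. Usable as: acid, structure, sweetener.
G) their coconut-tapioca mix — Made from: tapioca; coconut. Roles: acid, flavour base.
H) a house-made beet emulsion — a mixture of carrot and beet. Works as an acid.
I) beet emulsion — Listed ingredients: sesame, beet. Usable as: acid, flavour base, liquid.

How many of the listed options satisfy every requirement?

A: not usable as an acid; has brown sugar, so not paleo (and 1 more) — no
B: has honey, so not honey-free — out
C: only sesame, potato starch and lemon juice; none excluded — valid
D: only sesame seed and avocado; none excluded — OK
E: has fish sauce, so not fish-free — out
F: only sesame seed, pumpkin, and apple; none excluded — valid
G: has coconut, so not coconut-free — no
H: no coconut, no fish — keep
I: all constraints satisfied — keep

5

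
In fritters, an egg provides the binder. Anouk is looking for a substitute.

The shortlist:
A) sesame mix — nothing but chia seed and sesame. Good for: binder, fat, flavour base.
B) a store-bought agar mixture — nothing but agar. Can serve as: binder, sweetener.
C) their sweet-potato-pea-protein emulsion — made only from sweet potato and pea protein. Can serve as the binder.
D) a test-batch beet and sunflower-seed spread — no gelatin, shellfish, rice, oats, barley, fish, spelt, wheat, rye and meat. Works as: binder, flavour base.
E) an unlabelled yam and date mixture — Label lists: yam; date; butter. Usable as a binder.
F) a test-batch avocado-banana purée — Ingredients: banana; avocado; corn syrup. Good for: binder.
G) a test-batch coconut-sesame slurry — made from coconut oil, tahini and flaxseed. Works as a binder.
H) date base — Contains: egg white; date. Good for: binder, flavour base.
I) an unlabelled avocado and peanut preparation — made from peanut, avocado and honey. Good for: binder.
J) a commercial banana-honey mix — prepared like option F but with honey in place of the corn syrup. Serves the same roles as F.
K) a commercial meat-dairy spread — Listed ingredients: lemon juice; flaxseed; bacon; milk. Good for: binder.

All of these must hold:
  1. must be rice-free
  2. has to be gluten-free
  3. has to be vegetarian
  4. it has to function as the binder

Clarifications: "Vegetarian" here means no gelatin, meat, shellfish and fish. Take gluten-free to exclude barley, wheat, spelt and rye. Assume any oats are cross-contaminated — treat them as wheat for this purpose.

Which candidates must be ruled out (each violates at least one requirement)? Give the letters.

A: only sesame and chia seed; none excluded — OK
B: nothing on the exclusion list — keep
C: only sweet potato and pea protein; none excluded — valid
D: works as a binder, no rice, gluten-free — valid
E: only butter, date, and yam; none excluded — valid
F: all constraints satisfied — valid
G: works as a binder, no rice, gluten-free — valid
H: nothing on the exclusion list — keep
I: every rule checks out — valid
J: gluten-free, vegetarian — OK
K: has bacon, so not vegetarian — reject

K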